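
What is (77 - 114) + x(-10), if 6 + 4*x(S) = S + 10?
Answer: -77/2 ≈ -38.500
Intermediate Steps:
x(S) = 1 + S/4 (x(S) = -3/2 + (S + 10)/4 = -3/2 + (10 + S)/4 = -3/2 + (5/2 + S/4) = 1 + S/4)
(77 - 114) + x(-10) = (77 - 114) + (1 + (¼)*(-10)) = -37 + (1 - 5/2) = -37 - 3/2 = -77/2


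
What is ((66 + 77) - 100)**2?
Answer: 1849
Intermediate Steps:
((66 + 77) - 100)**2 = (143 - 100)**2 = 43**2 = 1849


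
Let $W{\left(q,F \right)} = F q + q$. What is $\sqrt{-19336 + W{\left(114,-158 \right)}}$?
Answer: $i \sqrt{37234} \approx 192.96 i$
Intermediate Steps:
$W{\left(q,F \right)} = q + F q$
$\sqrt{-19336 + W{\left(114,-158 \right)}} = \sqrt{-19336 + 114 \left(1 - 158\right)} = \sqrt{-19336 + 114 \left(-157\right)} = \sqrt{-19336 - 17898} = \sqrt{-37234} = i \sqrt{37234}$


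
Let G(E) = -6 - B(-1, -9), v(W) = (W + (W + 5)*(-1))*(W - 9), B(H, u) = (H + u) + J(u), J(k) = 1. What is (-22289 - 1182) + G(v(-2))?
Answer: -23468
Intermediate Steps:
B(H, u) = 1 + H + u (B(H, u) = (H + u) + 1 = 1 + H + u)
v(W) = 45 - 5*W (v(W) = (W + (5 + W)*(-1))*(-9 + W) = (W + (-5 - W))*(-9 + W) = -5*(-9 + W) = 45 - 5*W)
G(E) = 3 (G(E) = -6 - (1 - 1 - 9) = -6 - 1*(-9) = -6 + 9 = 3)
(-22289 - 1182) + G(v(-2)) = (-22289 - 1182) + 3 = -23471 + 3 = -23468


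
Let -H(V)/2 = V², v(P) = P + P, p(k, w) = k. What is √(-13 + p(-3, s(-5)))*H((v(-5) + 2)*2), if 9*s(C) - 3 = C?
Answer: -2048*I ≈ -2048.0*I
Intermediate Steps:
s(C) = ⅓ + C/9
v(P) = 2*P
H(V) = -2*V²
√(-13 + p(-3, s(-5)))*H((v(-5) + 2)*2) = √(-13 - 3)*(-2*4*(2*(-5) + 2)²) = √(-16)*(-2*4*(-10 + 2)²) = (4*I)*(-2*(-8*2)²) = (4*I)*(-2*(-16)²) = (4*I)*(-2*256) = (4*I)*(-512) = -2048*I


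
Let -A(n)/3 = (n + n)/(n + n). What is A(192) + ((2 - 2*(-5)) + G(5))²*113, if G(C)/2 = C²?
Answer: 434369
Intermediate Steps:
A(n) = -3 (A(n) = -3*(n + n)/(n + n) = -3*2*n/(2*n) = -3*2*n*1/(2*n) = -3*1 = -3)
G(C) = 2*C²
A(192) + ((2 - 2*(-5)) + G(5))²*113 = -3 + ((2 - 2*(-5)) + 2*5²)²*113 = -3 + ((2 + 10) + 2*25)²*113 = -3 + (12 + 50)²*113 = -3 + 62²*113 = -3 + 3844*113 = -3 + 434372 = 434369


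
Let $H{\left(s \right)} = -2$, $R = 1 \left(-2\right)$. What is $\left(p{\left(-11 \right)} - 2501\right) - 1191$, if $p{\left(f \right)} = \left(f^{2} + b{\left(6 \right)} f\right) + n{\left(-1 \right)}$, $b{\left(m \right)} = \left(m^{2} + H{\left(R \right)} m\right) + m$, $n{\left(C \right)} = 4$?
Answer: $-3897$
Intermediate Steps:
$R = -2$
$b{\left(m \right)} = m^{2} - m$ ($b{\left(m \right)} = \left(m^{2} - 2 m\right) + m = m^{2} - m$)
$p{\left(f \right)} = 4 + f^{2} + 30 f$ ($p{\left(f \right)} = \left(f^{2} + 6 \left(-1 + 6\right) f\right) + 4 = \left(f^{2} + 6 \cdot 5 f\right) + 4 = \left(f^{2} + 30 f\right) + 4 = 4 + f^{2} + 30 f$)
$\left(p{\left(-11 \right)} - 2501\right) - 1191 = \left(\left(4 + \left(-11\right)^{2} + 30 \left(-11\right)\right) - 2501\right) - 1191 = \left(\left(4 + 121 - 330\right) - 2501\right) - 1191 = \left(-205 - 2501\right) - 1191 = -2706 - 1191 = -3897$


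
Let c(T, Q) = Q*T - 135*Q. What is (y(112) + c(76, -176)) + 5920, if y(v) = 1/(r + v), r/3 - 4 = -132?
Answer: 4434687/272 ≈ 16304.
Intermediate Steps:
r = -384 (r = 12 + 3*(-132) = 12 - 396 = -384)
y(v) = 1/(-384 + v)
c(T, Q) = -135*Q + Q*T
(y(112) + c(76, -176)) + 5920 = (1/(-384 + 112) - 176*(-135 + 76)) + 5920 = (1/(-272) - 176*(-59)) + 5920 = (-1/272 + 10384) + 5920 = 2824447/272 + 5920 = 4434687/272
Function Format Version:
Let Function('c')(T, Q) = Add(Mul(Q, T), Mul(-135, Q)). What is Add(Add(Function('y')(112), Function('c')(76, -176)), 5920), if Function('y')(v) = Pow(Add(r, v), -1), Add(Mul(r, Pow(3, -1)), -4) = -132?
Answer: Rational(4434687, 272) ≈ 16304.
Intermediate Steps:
r = -384 (r = Add(12, Mul(3, -132)) = Add(12, -396) = -384)
Function('y')(v) = Pow(Add(-384, v), -1)
Function('c')(T, Q) = Add(Mul(-135, Q), Mul(Q, T))
Add(Add(Function('y')(112), Function('c')(76, -176)), 5920) = Add(Add(Pow(Add(-384, 112), -1), Mul(-176, Add(-135, 76))), 5920) = Add(Add(Pow(-272, -1), Mul(-176, -59)), 5920) = Add(Add(Rational(-1, 272), 10384), 5920) = Add(Rational(2824447, 272), 5920) = Rational(4434687, 272)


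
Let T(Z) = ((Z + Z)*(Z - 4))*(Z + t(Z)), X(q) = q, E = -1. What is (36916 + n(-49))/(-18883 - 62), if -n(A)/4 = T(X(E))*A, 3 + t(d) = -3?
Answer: -7732/6315 ≈ -1.2244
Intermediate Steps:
t(d) = -6 (t(d) = -3 - 3 = -6)
T(Z) = 2*Z*(-6 + Z)*(-4 + Z) (T(Z) = ((Z + Z)*(Z - 4))*(Z - 6) = ((2*Z)*(-4 + Z))*(-6 + Z) = (2*Z*(-4 + Z))*(-6 + Z) = 2*Z*(-6 + Z)*(-4 + Z))
n(A) = 280*A (n(A) = -4*2*(-1)*(24 + (-1)² - 10*(-1))*A = -4*2*(-1)*(24 + 1 + 10)*A = -4*2*(-1)*35*A = -(-280)*A = 280*A)
(36916 + n(-49))/(-18883 - 62) = (36916 + 280*(-49))/(-18883 - 62) = (36916 - 13720)/(-18945) = 23196*(-1/18945) = -7732/6315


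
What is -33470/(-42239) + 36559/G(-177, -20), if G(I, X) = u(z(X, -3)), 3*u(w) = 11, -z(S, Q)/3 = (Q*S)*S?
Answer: 4633014973/464629 ≈ 9971.4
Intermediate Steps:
z(S, Q) = -3*Q*S**2 (z(S, Q) = -3*Q*S*S = -3*Q*S**2)
u(w) = 11/3 (u(w) = (1/3)*11 = 11/3)
G(I, X) = 11/3
-33470/(-42239) + 36559/G(-177, -20) = -33470/(-42239) + 36559/(11/3) = -33470*(-1/42239) + 36559*(3/11) = 33470/42239 + 109677/11 = 4633014973/464629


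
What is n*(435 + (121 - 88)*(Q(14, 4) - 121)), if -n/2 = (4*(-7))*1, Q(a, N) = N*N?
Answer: -169680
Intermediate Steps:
Q(a, N) = N²
n = 56 (n = -2*4*(-7) = -(-56) = -2*(-28) = 56)
n*(435 + (121 - 88)*(Q(14, 4) - 121)) = 56*(435 + (121 - 88)*(4² - 121)) = 56*(435 + 33*(16 - 121)) = 56*(435 + 33*(-105)) = 56*(435 - 3465) = 56*(-3030) = -169680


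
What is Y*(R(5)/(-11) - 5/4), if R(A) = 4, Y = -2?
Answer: 71/22 ≈ 3.2273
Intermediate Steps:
Y*(R(5)/(-11) - 5/4) = -2*(4/(-11) - 5/4) = -2*(4*(-1/11) - 5*¼) = -2*(-4/11 - 5/4) = -2*(-71/44) = 71/22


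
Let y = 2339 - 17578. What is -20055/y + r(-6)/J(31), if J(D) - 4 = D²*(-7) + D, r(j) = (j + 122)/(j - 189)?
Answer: 133532344/101459085 ≈ 1.3161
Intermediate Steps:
y = -15239
r(j) = (122 + j)/(-189 + j)
J(D) = 4 + D - 7*D² (J(D) = 4 + (D²*(-7) + D) = 4 + (-7*D² + D) = 4 + (D - 7*D²) = 4 + D - 7*D²)
-20055/y + r(-6)/J(31) = -20055/(-15239) + ((122 - 6)/(-189 - 6))/(4 + 31 - 7*31²) = -20055*(-1/15239) + (116/(-195))/(4 + 31 - 7*961) = 2865/2177 + (-1/195*116)/(4 + 31 - 6727) = 2865/2177 - 116/195/(-6692) = 2865/2177 - 116/195*(-1/6692) = 2865/2177 + 29/326235 = 133532344/101459085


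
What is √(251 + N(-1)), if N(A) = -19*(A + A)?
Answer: 17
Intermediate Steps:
N(A) = -38*A
√(251 + N(-1)) = √(251 - 38*(-1)) = √(251 + 38) = √289 = 17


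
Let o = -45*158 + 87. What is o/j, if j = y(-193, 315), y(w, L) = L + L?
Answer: -2341/210 ≈ -11.148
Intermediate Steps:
o = -7023 (o = -7110 + 87 = -7023)
y(w, L) = 2*L
j = 630 (j = 2*315 = 630)
o/j = -7023/630 = -7023*1/630 = -2341/210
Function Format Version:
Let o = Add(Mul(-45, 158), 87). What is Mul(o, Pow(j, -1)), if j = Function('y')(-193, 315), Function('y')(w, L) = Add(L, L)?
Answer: Rational(-2341, 210) ≈ -11.148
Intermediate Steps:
o = -7023 (o = Add(-7110, 87) = -7023)
Function('y')(w, L) = Mul(2, L)
j = 630 (j = Mul(2, 315) = 630)
Mul(o, Pow(j, -1)) = Mul(-7023, Pow(630, -1)) = Mul(-7023, Rational(1, 630)) = Rational(-2341, 210)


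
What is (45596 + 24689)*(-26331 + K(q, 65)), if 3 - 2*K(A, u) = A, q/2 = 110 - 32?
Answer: -3712102275/2 ≈ -1.8561e+9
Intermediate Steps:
q = 156 (q = 2*(110 - 32) = 2*78 = 156)
K(A, u) = 3/2 - A/2
(45596 + 24689)*(-26331 + K(q, 65)) = (45596 + 24689)*(-26331 + (3/2 - 1/2*156)) = 70285*(-26331 + (3/2 - 78)) = 70285*(-26331 - 153/2) = 70285*(-52815/2) = -3712102275/2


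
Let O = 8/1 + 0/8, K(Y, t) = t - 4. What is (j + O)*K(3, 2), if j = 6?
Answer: -28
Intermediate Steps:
K(Y, t) = -4 + t
O = 8 (O = 8*1 + 0*(1/8) = 8 + 0 = 8)
(j + O)*K(3, 2) = (6 + 8)*(-4 + 2) = 14*(-2) = -28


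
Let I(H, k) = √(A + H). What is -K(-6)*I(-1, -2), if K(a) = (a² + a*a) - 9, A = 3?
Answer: -63*√2 ≈ -89.095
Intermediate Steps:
K(a) = -9 + 2*a² (K(a) = (a² + a²) - 9 = 2*a² - 9 = -9 + 2*a²)
I(H, k) = √(3 + H)
-K(-6)*I(-1, -2) = -(-9 + 2*(-6)²)*√(3 - 1) = -(-9 + 2*36)*√2 = -(-9 + 72)*√2 = -63*√2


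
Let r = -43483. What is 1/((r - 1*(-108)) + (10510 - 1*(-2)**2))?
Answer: -1/32869 ≈ -3.0424e-5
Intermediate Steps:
1/((r - 1*(-108)) + (10510 - 1*(-2)**2)) = 1/((-43483 - 1*(-108)) + (10510 - 1*(-2)**2)) = 1/((-43483 + 108) + (10510 - 1*4)) = 1/(-43375 + (10510 - 4)) = 1/(-43375 + 10506) = 1/(-32869) = -1/32869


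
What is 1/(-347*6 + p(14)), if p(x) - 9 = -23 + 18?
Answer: -1/2078 ≈ -0.00048123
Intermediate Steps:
p(x) = 4 (p(x) = 9 + (-23 + 18) = 9 - 5 = 4)
1/(-347*6 + p(14)) = 1/(-347*6 + 4) = 1/(-2082 + 4) = 1/(-2078) = -1/2078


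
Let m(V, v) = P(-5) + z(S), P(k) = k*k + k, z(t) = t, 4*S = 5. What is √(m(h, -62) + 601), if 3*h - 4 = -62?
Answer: √2489/2 ≈ 24.945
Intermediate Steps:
h = -58/3 (h = 4/3 + (⅓)*(-62) = 4/3 - 62/3 = -58/3 ≈ -19.333)
S = 5/4 (S = (¼)*5 = 5/4 ≈ 1.2500)
P(k) = k + k² (P(k) = k² + k = k + k²)
m(V, v) = 85/4 (m(V, v) = -5*(1 - 5) + 5/4 = -5*(-4) + 5/4 = 20 + 5/4 = 85/4)
√(m(h, -62) + 601) = √(85/4 + 601) = √(2489/4) = √2489/2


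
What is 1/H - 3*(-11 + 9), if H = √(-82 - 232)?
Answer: 6 - I*√314/314 ≈ 6.0 - 0.056433*I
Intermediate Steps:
H = I*√314 (H = √(-314) = I*√314 ≈ 17.72*I)
1/H - 3*(-11 + 9) = 1/(I*√314) - 3*(-11 + 9) = -I*√314/314 - 3*(-2) = -I*√314/314 - 1*(-6) = -I*√314/314 + 6 = 6 - I*√314/314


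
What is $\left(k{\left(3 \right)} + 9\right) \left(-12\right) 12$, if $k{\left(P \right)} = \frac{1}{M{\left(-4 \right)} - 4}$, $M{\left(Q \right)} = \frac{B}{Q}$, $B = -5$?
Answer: $- \frac{13680}{11} \approx -1243.6$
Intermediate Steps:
$M{\left(Q \right)} = - \frac{5}{Q}$
$k{\left(P \right)} = - \frac{4}{11}$ ($k{\left(P \right)} = \frac{1}{- \frac{5}{-4} - 4} = \frac{1}{\left(-5\right) \left(- \frac{1}{4}\right) - 4} = \frac{1}{\frac{5}{4} - 4} = \frac{1}{- \frac{11}{4}} = - \frac{4}{11}$)
$\left(k{\left(3 \right)} + 9\right) \left(-12\right) 12 = \left(- \frac{4}{11} + 9\right) \left(-12\right) 12 = \frac{95}{11} \left(-12\right) 12 = \left(- \frac{1140}{11}\right) 12 = - \frac{13680}{11}$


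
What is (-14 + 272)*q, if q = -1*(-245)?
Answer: 63210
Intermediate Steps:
q = 245
(-14 + 272)*q = (-14 + 272)*245 = 258*245 = 63210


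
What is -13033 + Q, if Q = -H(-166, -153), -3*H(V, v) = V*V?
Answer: -11543/3 ≈ -3847.7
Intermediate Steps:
H(V, v) = -V**2/3 (H(V, v) = -V*V/3 = -V**2/3)
Q = 27556/3 (Q = -(-1)*(-166)**2/3 = -(-1)*27556/3 = -1*(-27556/3) = 27556/3 ≈ 9185.3)
-13033 + Q = -13033 + 27556/3 = -11543/3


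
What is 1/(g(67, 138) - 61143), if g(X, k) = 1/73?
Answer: -73/4463438 ≈ -1.6355e-5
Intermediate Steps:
g(X, k) = 1/73
1/(g(67, 138) - 61143) = 1/(1/73 - 61143) = 1/(-4463438/73) = -73/4463438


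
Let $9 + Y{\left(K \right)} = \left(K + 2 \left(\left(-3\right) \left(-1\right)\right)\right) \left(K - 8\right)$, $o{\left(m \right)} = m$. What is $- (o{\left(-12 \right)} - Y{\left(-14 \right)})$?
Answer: $179$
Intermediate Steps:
$Y{\left(K \right)} = -9 + \left(-8 + K\right) \left(6 + K\right)$ ($Y{\left(K \right)} = -9 + \left(K + 2 \left(\left(-3\right) \left(-1\right)\right)\right) \left(K - 8\right) = -9 + \left(K + 2 \cdot 3\right) \left(-8 + K\right) = -9 + \left(K + 6\right) \left(-8 + K\right) = -9 + \left(6 + K\right) \left(-8 + K\right) = -9 + \left(-8 + K\right) \left(6 + K\right)$)
$- (o{\left(-12 \right)} - Y{\left(-14 \right)}) = - (-12 - \left(-57 + \left(-14\right)^{2} - -28\right)) = - (-12 - \left(-57 + 196 + 28\right)) = - (-12 - 167) = \left(-1\right) \left(-179\right) = 179$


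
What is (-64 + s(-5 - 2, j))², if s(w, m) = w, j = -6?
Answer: 5041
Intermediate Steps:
(-64 + s(-5 - 2, j))² = (-64 + (-5 - 2))² = (-64 - 7)² = (-71)² = 5041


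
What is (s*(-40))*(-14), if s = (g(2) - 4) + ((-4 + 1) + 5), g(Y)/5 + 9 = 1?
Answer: -23520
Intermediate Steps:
g(Y) = -40 (g(Y) = -45 + 5*1 = -45 + 5 = -40)
s = -42 (s = (-40 - 4) + ((-4 + 1) + 5) = -44 + (-3 + 5) = -44 + 2 = -42)
(s*(-40))*(-14) = -42*(-40)*(-14) = 1680*(-14) = -23520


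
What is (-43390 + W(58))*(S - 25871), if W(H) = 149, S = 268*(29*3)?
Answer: 110480755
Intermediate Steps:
S = 23316 (S = 268*87 = 23316)
(-43390 + W(58))*(S - 25871) = (-43390 + 149)*(23316 - 25871) = -43241*(-2555) = 110480755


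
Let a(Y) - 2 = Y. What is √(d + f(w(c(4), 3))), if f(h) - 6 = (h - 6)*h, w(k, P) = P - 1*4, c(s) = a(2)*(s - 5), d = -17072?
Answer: I*√17059 ≈ 130.61*I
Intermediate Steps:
a(Y) = 2 + Y
c(s) = -20 + 4*s (c(s) = (2 + 2)*(s - 5) = 4*(-5 + s) = -20 + 4*s)
w(k, P) = -4 + P (w(k, P) = P - 4 = -4 + P)
f(h) = 6 + h*(-6 + h) (f(h) = 6 + (h - 6)*h = 6 + (-6 + h)*h = 6 + h*(-6 + h))
√(d + f(w(c(4), 3))) = √(-17072 + (6 + (-4 + 3)² - 6*(-4 + 3))) = √(-17072 + (6 + (-1)² - 6*(-1))) = √(-17072 + (6 + 1 + 6)) = √(-17072 + 13) = √(-17059) = I*√17059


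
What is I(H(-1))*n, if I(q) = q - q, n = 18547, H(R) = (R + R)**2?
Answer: 0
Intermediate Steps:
H(R) = 4*R**2 (H(R) = (2*R)**2 = 4*R**2)
I(q) = 0
I(H(-1))*n = 0*18547 = 0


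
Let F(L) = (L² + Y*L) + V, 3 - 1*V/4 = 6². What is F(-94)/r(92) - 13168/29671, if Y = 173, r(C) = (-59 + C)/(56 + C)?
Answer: -33189940408/979143 ≈ -33897.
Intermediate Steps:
r(C) = (-59 + C)/(56 + C)
V = -132 (V = 12 - 4*6² = 12 - 4*36 = 12 - 144 = -132)
F(L) = -132 + L² + 173*L (F(L) = (L² + 173*L) - 132 = -132 + L² + 173*L)
F(-94)/r(92) - 13168/29671 = (-132 + (-94)² + 173*(-94))/(((-59 + 92)/(56 + 92))) - 13168/29671 = (-132 + 8836 - 16262)/((33/148)) - 13168*1/29671 = -7558/((1/148)*33) - 13168/29671 = -7558/33/148 - 13168/29671 = -7558*148/33 - 13168/29671 = -1118584/33 - 13168/29671 = -33189940408/979143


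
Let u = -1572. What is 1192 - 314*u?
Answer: 494800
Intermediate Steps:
1192 - 314*u = 1192 - 314*(-1572) = 1192 + 493608 = 494800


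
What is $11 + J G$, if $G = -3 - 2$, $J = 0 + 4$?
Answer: $-9$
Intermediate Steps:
$J = 4$
$G = -5$
$11 + J G = 11 + 4 \left(-5\right) = 11 - 20 = -9$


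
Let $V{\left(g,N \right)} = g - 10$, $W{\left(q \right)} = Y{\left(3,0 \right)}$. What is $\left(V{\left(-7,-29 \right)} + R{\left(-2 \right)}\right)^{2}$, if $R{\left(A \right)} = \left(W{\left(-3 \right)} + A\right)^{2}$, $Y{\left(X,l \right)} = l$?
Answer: $169$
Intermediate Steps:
$W{\left(q \right)} = 0$
$V{\left(g,N \right)} = -10 + g$
$R{\left(A \right)} = A^{2}$ ($R{\left(A \right)} = \left(0 + A\right)^{2} = A^{2}$)
$\left(V{\left(-7,-29 \right)} + R{\left(-2 \right)}\right)^{2} = \left(\left(-10 - 7\right) + \left(-2\right)^{2}\right)^{2} = \left(-17 + 4\right)^{2} = \left(-13\right)^{2} = 169$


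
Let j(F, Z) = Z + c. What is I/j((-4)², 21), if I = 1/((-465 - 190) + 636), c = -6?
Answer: -1/285 ≈ -0.0035088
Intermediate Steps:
j(F, Z) = -6 + Z (j(F, Z) = Z - 6 = -6 + Z)
I = -1/19 (I = 1/(-655 + 636) = 1/(-19) = -1/19 ≈ -0.052632)
I/j((-4)², 21) = -1/(19*(-6 + 21)) = -1/19/15 = -1/19*1/15 = -1/285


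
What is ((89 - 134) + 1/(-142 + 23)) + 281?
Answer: 28083/119 ≈ 235.99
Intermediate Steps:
((89 - 134) + 1/(-142 + 23)) + 281 = (-45 + 1/(-119)) + 281 = (-45 - 1/119) + 281 = -5356/119 + 281 = 28083/119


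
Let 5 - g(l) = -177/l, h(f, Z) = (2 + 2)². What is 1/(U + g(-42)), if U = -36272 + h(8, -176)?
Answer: -14/507573 ≈ -2.7582e-5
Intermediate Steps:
h(f, Z) = 16 (h(f, Z) = 4² = 16)
g(l) = 5 + 177/l (g(l) = 5 - (-177)/l = 5 + 177/l)
U = -36256 (U = -36272 + 16 = -36256)
1/(U + g(-42)) = 1/(-36256 + (5 + 177/(-42))) = 1/(-36256 + (5 + 177*(-1/42))) = 1/(-36256 + (5 - 59/14)) = 1/(-36256 + 11/14) = 1/(-507573/14) = -14/507573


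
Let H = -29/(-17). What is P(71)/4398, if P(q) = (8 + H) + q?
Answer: 686/37383 ≈ 0.018351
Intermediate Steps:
H = 29/17 (H = -29*(-1/17) = 29/17 ≈ 1.7059)
P(q) = 165/17 + q (P(q) = (8 + 29/17) + q = 165/17 + q)
P(71)/4398 = (165/17 + 71)/4398 = (1372/17)*(1/4398) = 686/37383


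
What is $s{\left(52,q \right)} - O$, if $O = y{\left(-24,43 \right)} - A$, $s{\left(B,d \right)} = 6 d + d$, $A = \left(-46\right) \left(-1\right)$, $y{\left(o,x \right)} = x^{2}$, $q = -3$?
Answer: $-1824$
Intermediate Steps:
$A = 46$
$s{\left(B,d \right)} = 7 d$
$O = 1803$ ($O = 43^{2} - 46 = 1849 - 46 = 1803$)
$s{\left(52,q \right)} - O = 7 \left(-3\right) - 1803 = -21 - 1803 = -1824$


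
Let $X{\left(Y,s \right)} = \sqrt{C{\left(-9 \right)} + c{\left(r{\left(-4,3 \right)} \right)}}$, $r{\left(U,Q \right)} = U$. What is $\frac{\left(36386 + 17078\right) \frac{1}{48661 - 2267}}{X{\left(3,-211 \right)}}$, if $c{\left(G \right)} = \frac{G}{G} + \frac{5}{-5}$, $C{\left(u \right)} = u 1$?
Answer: $- \frac{26732 i}{69591} \approx - 0.38413 i$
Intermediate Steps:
$C{\left(u \right)} = u$
$c{\left(G \right)} = 0$ ($c{\left(G \right)} = 1 + 5 \left(- \frac{1}{5}\right) = 1 - 1 = 0$)
$X{\left(Y,s \right)} = 3 i$ ($X{\left(Y,s \right)} = \sqrt{-9 + 0} = \sqrt{-9} = 3 i$)
$\frac{\left(36386 + 17078\right) \frac{1}{48661 - 2267}}{X{\left(3,-211 \right)}} = \frac{\left(36386 + 17078\right) \frac{1}{48661 - 2267}}{3 i} = \frac{53464}{46394} \left(- \frac{i}{3}\right) = 53464 \cdot \frac{1}{46394} \left(- \frac{i}{3}\right) = \frac{26732 \left(- \frac{i}{3}\right)}{23197} = - \frac{26732 i}{69591}$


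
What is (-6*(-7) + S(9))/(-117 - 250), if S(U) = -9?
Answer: -33/367 ≈ -0.089918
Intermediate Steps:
(-6*(-7) + S(9))/(-117 - 250) = (-6*(-7) - 9)/(-117 - 250) = (42 - 9)/(-367) = 33*(-1/367) = -33/367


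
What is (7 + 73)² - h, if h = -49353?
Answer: 55753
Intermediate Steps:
(7 + 73)² - h = (7 + 73)² - 1*(-49353) = 80² + 49353 = 6400 + 49353 = 55753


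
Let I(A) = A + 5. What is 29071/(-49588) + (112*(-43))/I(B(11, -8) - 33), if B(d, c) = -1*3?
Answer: 33987801/219604 ≈ 154.77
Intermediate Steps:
B(d, c) = -3
I(A) = 5 + A
29071/(-49588) + (112*(-43))/I(B(11, -8) - 33) = 29071/(-49588) + (112*(-43))/(5 + (-3 - 33)) = 29071*(-1/49588) - 4816/(5 - 36) = -4153/7084 - 4816/(-31) = -4153/7084 - 4816*(-1/31) = -4153/7084 + 4816/31 = 33987801/219604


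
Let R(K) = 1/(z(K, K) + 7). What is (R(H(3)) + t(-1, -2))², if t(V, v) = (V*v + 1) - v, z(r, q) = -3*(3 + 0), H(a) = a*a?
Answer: 81/4 ≈ 20.250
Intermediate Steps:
H(a) = a²
z(r, q) = -9 (z(r, q) = -3*3 = -9)
t(V, v) = 1 - v + V*v (t(V, v) = (1 + V*v) - v = 1 - v + V*v)
R(K) = -½ (R(K) = 1/(-9 + 7) = 1/(-2) = -½)
(R(H(3)) + t(-1, -2))² = (-½ + (1 - 1*(-2) - 1*(-2)))² = (-½ + (1 + 2 + 2))² = (-½ + 5)² = (9/2)² = 81/4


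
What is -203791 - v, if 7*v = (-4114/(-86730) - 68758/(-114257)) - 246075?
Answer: -5848902983337229/34683283635 ≈ -1.6864e+5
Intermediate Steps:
v = -1219238071923056/34683283635 (v = ((-4114/(-86730) - 68758/(-114257)) - 246075)/7 = ((-4114*(-1/86730) - 68758*(-1/114257)) - 246075)/7 = ((2057/43365 + 68758/114257) - 246075)/7 = (3216717319/4954754805 - 246075)/7 = (1/7)*(-1219238071923056/4954754805) = -1219238071923056/34683283635 ≈ -35154.)
-203791 - v = -203791 - 1*(-1219238071923056/34683283635) = -203791 + 1219238071923056/34683283635 = -5848902983337229/34683283635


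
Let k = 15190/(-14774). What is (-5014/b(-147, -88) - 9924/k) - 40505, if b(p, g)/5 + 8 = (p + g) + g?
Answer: -77554583331/2513945 ≈ -30850.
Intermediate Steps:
k = -7595/7387 (k = 15190*(-1/14774) = -7595/7387 ≈ -1.0282)
b(p, g) = -40 + 5*p + 10*g (b(p, g) = -40 + 5*((p + g) + g) = -40 + 5*((g + p) + g) = -40 + 5*(p + 2*g) = -40 + (5*p + 10*g) = -40 + 5*p + 10*g)
(-5014/b(-147, -88) - 9924/k) - 40505 = (-5014/(-40 + 5*(-147) + 10*(-88)) - 9924/(-7595/7387)) - 40505 = (-5014/(-40 - 735 - 880) - 9924*(-7387/7595)) - 40505 = (-5014/(-1655) + 73308588/7595) - 40505 = (-5014*(-1/1655) + 73308588/7595) - 40505 = (5014/1655 + 73308588/7595) - 40505 = 24272758894/2513945 - 40505 = -77554583331/2513945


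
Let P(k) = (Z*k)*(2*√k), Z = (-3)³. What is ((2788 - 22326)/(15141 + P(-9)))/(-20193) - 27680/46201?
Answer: -43103984631160114/71952950741535495 - 1055052*I/173043274055 ≈ -0.59906 - 6.097e-6*I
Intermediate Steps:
Z = -27
P(k) = -54*k^(3/2) (P(k) = (-27*k)*(2*√k) = -54*k^(3/2))
((2788 - 22326)/(15141 + P(-9)))/(-20193) - 27680/46201 = ((2788 - 22326)/(15141 - (-1458)*I))/(-20193) - 27680/46201 = -19538/(15141 - (-1458)*I)*(-1/20193) - 27680*1/46201 = -19538*(15141 - 1458*I)/231375645*(-1/20193) - 27680/46201 = 19538*(15141 - 1458*I)/4672168399485 - 27680/46201 = -27680/46201 + 19538*(15141 - 1458*I)/4672168399485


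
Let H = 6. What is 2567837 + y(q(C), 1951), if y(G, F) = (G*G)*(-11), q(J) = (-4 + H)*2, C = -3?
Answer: 2567661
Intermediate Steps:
q(J) = 4 (q(J) = (-4 + 6)*2 = 2*2 = 4)
y(G, F) = -11*G² (y(G, F) = G²*(-11) = -11*G²)
2567837 + y(q(C), 1951) = 2567837 - 11*4² = 2567837 - 11*16 = 2567837 - 176 = 2567661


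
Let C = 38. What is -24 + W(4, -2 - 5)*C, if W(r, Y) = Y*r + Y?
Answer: -1354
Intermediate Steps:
W(r, Y) = Y + Y*r
-24 + W(4, -2 - 5)*C = -24 + ((-2 - 5)*(1 + 4))*38 = -24 - 7*5*38 = -24 - 35*38 = -24 - 1330 = -1354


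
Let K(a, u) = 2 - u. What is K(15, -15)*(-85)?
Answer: -1445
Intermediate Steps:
K(15, -15)*(-85) = (2 - 1*(-15))*(-85) = (2 + 15)*(-85) = 17*(-85) = -1445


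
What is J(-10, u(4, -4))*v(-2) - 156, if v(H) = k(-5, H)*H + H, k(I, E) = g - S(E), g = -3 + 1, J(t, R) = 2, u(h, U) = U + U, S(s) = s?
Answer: -160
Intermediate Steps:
u(h, U) = 2*U
g = -2
k(I, E) = -2 - E
v(H) = H + H*(-2 - H) (v(H) = (-2 - H)*H + H = H*(-2 - H) + H = H + H*(-2 - H))
J(-10, u(4, -4))*v(-2) - 156 = 2*(-1*(-2)*(1 - 2)) - 156 = 2*(-1*(-2)*(-1)) - 156 = 2*(-2) - 156 = -4 - 156 = -160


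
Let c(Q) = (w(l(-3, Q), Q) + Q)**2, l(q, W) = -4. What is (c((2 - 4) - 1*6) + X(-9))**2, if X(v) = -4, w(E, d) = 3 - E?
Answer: 9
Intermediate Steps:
c(Q) = (7 + Q)**2 (c(Q) = ((3 - 1*(-4)) + Q)**2 = ((3 + 4) + Q)**2 = (7 + Q)**2)
(c((2 - 4) - 1*6) + X(-9))**2 = ((7 + ((2 - 4) - 1*6))**2 - 4)**2 = ((7 + (-2 - 6))**2 - 4)**2 = ((7 - 8)**2 - 4)**2 = ((-1)**2 - 4)**2 = (1 - 4)**2 = (-3)**2 = 9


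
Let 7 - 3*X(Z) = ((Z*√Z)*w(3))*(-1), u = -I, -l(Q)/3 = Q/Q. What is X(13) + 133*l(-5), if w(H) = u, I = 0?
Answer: -1190/3 ≈ -396.67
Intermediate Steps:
l(Q) = -3 (l(Q) = -3*Q/Q = -3*1 = -3)
u = 0 (u = -1*0 = 0)
w(H) = 0
X(Z) = 7/3 (X(Z) = 7/3 - (Z*√Z)*0*(-1)/3 = 7/3 - Z^(3/2)*0*(-1)/3 = 7/3 - 0*(-1) = 7/3 - ⅓*0 = 7/3 + 0 = 7/3)
X(13) + 133*l(-5) = 7/3 + 133*(-3) = 7/3 - 399 = -1190/3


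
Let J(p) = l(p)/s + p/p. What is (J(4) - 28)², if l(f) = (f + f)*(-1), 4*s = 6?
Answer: 9409/9 ≈ 1045.4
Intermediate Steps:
s = 3/2 (s = (¼)*6 = 3/2 ≈ 1.5000)
l(f) = -2*f (l(f) = (2*f)*(-1) = -2*f)
J(p) = 1 - 4*p/3 (J(p) = (-2*p)/(3/2) + p/p = -2*p*(⅔) + 1 = -4*p/3 + 1 = 1 - 4*p/3)
(J(4) - 28)² = ((1 - 4/3*4) - 28)² = ((1 - 16/3) - 28)² = (-13/3 - 28)² = (-97/3)² = 9409/9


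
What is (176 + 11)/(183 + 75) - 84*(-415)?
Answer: 8994067/258 ≈ 34861.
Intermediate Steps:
(176 + 11)/(183 + 75) - 84*(-415) = 187/258 + 34860 = 8994067/258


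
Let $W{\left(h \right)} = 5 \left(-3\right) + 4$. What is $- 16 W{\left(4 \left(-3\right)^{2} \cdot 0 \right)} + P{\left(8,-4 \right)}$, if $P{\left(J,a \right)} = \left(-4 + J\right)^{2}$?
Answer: $192$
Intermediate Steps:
$W{\left(h \right)} = -11$ ($W{\left(h \right)} = -15 + 4 = -11$)
$- 16 W{\left(4 \left(-3\right)^{2} \cdot 0 \right)} + P{\left(8,-4 \right)} = \left(-16\right) \left(-11\right) + \left(-4 + 8\right)^{2} = 176 + 4^{2} = 176 + 16 = 192$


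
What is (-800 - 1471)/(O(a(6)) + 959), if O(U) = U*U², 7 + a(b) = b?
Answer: -2271/958 ≈ -2.3706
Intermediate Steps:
a(b) = -7 + b
O(U) = U³
(-800 - 1471)/(O(a(6)) + 959) = (-800 - 1471)/((-7 + 6)³ + 959) = -2271/((-1)³ + 959) = -2271/(-1 + 959) = -2271/958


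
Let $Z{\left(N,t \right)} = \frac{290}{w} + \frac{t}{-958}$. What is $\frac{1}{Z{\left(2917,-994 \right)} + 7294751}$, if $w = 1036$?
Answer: $\frac{248122}{1809988534523} \approx 1.3708 \cdot 10^{-7}$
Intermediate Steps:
$Z{\left(N,t \right)} = \frac{145}{518} - \frac{t}{958}$ ($Z{\left(N,t \right)} = \frac{290}{1036} + \frac{t}{-958} = 290 \cdot \frac{1}{1036} + t \left(- \frac{1}{958}\right) = \frac{145}{518} - \frac{t}{958}$)
$\frac{1}{Z{\left(2917,-994 \right)} + 7294751} = \frac{1}{\left(\frac{145}{518} - - \frac{497}{479}\right) + 7294751} = \frac{1}{\left(\frac{145}{518} + \frac{497}{479}\right) + 7294751} = \frac{1}{\frac{326901}{248122} + 7294751} = \frac{1}{\frac{1809988534523}{248122}} = \frac{248122}{1809988534523}$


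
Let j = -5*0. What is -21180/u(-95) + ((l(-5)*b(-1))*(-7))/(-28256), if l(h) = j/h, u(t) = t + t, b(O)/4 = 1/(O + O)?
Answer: 2118/19 ≈ 111.47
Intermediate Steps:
j = 0
b(O) = 2/O (b(O) = 4/(O + O) = 4/((2*O)) = 4*(1/(2*O)) = 2/O)
u(t) = 2*t
l(h) = 0 (l(h) = 0/h = 0)
-21180/u(-95) + ((l(-5)*b(-1))*(-7))/(-28256) = -21180/(2*(-95)) + ((0*(2/(-1)))*(-7))/(-28256) = -21180/(-190) + ((0*(2*(-1)))*(-7))*(-1/28256) = -21180*(-1/190) + ((0*(-2))*(-7))*(-1/28256) = 2118/19 + (0*(-7))*(-1/28256) = 2118/19 + 0*(-1/28256) = 2118/19 + 0 = 2118/19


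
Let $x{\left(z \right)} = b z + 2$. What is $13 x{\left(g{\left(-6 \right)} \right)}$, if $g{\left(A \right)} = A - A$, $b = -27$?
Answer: $26$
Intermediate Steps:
$g{\left(A \right)} = 0$
$x{\left(z \right)} = 2 - 27 z$ ($x{\left(z \right)} = - 27 z + 2 = 2 - 27 z$)
$13 x{\left(g{\left(-6 \right)} \right)} = 13 \left(2 - 0\right) = 13 \left(2 + 0\right) = 13 \cdot 2 = 26$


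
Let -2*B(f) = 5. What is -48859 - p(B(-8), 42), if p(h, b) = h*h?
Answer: -195461/4 ≈ -48865.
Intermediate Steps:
B(f) = -5/2 (B(f) = -½*5 = -5/2)
p(h, b) = h²
-48859 - p(B(-8), 42) = -48859 - (-5/2)² = -48859 - 1*25/4 = -48859 - 25/4 = -195461/4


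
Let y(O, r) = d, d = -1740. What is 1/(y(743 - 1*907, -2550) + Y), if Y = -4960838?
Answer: -1/4962578 ≈ -2.0151e-7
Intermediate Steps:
y(O, r) = -1740
1/(y(743 - 1*907, -2550) + Y) = 1/(-1740 - 4960838) = 1/(-4962578) = -1/4962578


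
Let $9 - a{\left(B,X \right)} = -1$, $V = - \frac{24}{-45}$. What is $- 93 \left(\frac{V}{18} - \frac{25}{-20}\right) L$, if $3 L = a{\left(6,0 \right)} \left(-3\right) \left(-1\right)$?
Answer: $- \frac{21421}{18} \approx -1190.1$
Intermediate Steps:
$V = \frac{8}{15}$ ($V = \left(-24\right) \left(- \frac{1}{45}\right) = \frac{8}{15} \approx 0.53333$)
$a{\left(B,X \right)} = 10$ ($a{\left(B,X \right)} = 9 - -1 = 9 + 1 = 10$)
$L = 10$ ($L = \frac{10 \left(-3\right) \left(-1\right)}{3} = \frac{\left(-30\right) \left(-1\right)}{3} = \frac{1}{3} \cdot 30 = 10$)
$- 93 \left(\frac{V}{18} - \frac{25}{-20}\right) L = - 93 \left(\frac{8}{15 \cdot 18} - \frac{25}{-20}\right) 10 = - 93 \left(\frac{8}{15} \cdot \frac{1}{18} - - \frac{5}{4}\right) 10 = - 93 \left(\frac{4}{135} + \frac{5}{4}\right) 10 = \left(-93\right) \frac{691}{540} \cdot 10 = \left(- \frac{21421}{180}\right) 10 = - \frac{21421}{18}$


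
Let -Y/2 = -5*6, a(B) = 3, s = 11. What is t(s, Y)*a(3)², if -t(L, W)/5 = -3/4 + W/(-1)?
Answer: 10935/4 ≈ 2733.8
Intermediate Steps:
Y = 60 (Y = -(-10)*6 = -2*(-30) = 60)
t(L, W) = 15/4 + 5*W (t(L, W) = -5*(-3/4 + W/(-1)) = -5*(-3*¼ + W*(-1)) = -5*(-¾ - W) = 15/4 + 5*W)
t(s, Y)*a(3)² = (15/4 + 5*60)*3² = (15/4 + 300)*9 = (1215/4)*9 = 10935/4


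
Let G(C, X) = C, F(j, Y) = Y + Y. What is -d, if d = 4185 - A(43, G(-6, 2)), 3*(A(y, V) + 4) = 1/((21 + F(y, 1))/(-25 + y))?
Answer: -96341/23 ≈ -4188.7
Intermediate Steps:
F(j, Y) = 2*Y
A(y, V) = -301/69 + y/69 (A(y, V) = -4 + 1/(3*(((21 + 2*1)/(-25 + y)))) = -4 + 1/(3*(((21 + 2)/(-25 + y)))) = -4 + 1/(3*((23/(-25 + y)))) = -4 + (-25/23 + y/23)/3 = -4 + (-25/69 + y/69) = -301/69 + y/69)
d = 96341/23 (d = 4185 - (-301/69 + (1/69)*43) = 4185 - (-301/69 + 43/69) = 4185 - 1*(-86/23) = 4185 + 86/23 = 96341/23 ≈ 4188.7)
-d = -1*96341/23 = -96341/23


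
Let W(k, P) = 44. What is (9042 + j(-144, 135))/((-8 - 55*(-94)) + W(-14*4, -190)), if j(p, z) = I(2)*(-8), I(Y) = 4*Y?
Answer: 4489/2603 ≈ 1.7245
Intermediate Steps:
j(p, z) = -64 (j(p, z) = (4*2)*(-8) = 8*(-8) = -64)
(9042 + j(-144, 135))/((-8 - 55*(-94)) + W(-14*4, -190)) = (9042 - 64)/((-8 - 55*(-94)) + 44) = 8978/((-8 + 5170) + 44) = 8978/(5162 + 44) = 8978/5206 = 8978*(1/5206) = 4489/2603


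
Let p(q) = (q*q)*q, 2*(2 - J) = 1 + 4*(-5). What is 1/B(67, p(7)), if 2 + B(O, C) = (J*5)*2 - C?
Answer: -1/230 ≈ -0.0043478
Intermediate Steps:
J = 23/2 (J = 2 - (1 + 4*(-5))/2 = 2 - (1 - 20)/2 = 2 - 1/2*(-19) = 2 + 19/2 = 23/2 ≈ 11.500)
p(q) = q**3 (p(q) = q**2*q = q**3)
B(O, C) = 113 - C (B(O, C) = -2 + (((23/2)*5)*2 - C) = -2 + ((115/2)*2 - C) = -2 + (115 - C) = 113 - C)
1/B(67, p(7)) = 1/(113 - 1*7**3) = 1/(113 - 1*343) = 1/(113 - 343) = 1/(-230) = -1/230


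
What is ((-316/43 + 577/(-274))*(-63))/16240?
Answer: 200511/5466848 ≈ 0.036678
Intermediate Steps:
((-316/43 + 577/(-274))*(-63))/16240 = ((-316*1/43 + 577*(-1/274))*(-63))*(1/16240) = ((-316/43 - 577/274)*(-63))*(1/16240) = -111395/11782*(-63)*(1/16240) = (7017885/11782)*(1/16240) = 200511/5466848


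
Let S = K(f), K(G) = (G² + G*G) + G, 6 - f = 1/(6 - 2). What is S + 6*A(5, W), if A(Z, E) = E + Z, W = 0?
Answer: 815/8 ≈ 101.88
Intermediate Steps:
f = 23/4 (f = 6 - 1/(6 - 2) = 6 - 1/4 = 6 - 1*¼ = 6 - ¼ = 23/4 ≈ 5.7500)
K(G) = G + 2*G² (K(G) = (G² + G²) + G = 2*G² + G = G + 2*G²)
S = 575/8 (S = 23*(1 + 2*(23/4))/4 = 23*(1 + 23/2)/4 = (23/4)*(25/2) = 575/8 ≈ 71.875)
S + 6*A(5, W) = 575/8 + 6*(0 + 5) = 575/8 + 6*5 = 575/8 + 30 = 815/8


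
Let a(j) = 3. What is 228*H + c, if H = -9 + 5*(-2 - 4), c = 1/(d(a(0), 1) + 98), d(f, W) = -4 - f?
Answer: -809171/91 ≈ -8892.0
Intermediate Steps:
c = 1/91 (c = 1/((-4 - 1*3) + 98) = 1/((-4 - 3) + 98) = 1/(-7 + 98) = 1/91 ≈ 0.010989)
H = -39 (H = -9 + 5*(-6) = -9 - 30 = -39)
228*H + c = 228*(-39) + 1/91 = -8892 + 1/91 = -809171/91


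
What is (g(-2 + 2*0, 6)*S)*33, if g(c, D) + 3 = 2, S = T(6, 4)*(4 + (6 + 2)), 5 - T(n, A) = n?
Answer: 396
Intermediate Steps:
T(n, A) = 5 - n
S = -12 (S = (5 - 1*6)*(4 + (6 + 2)) = (5 - 6)*(4 + 8) = -1*12 = -12)
g(c, D) = -1 (g(c, D) = -3 + 2 = -1)
(g(-2 + 2*0, 6)*S)*33 = -1*(-12)*33 = 12*33 = 396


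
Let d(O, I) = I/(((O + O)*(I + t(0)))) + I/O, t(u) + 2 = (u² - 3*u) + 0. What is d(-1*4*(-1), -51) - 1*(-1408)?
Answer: 591637/424 ≈ 1395.4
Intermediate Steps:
t(u) = -2 + u² - 3*u (t(u) = -2 + ((u² - 3*u) + 0) = -2 + (u² - 3*u) = -2 + u² - 3*u)
d(O, I) = I/O + I/(2*O*(-2 + I)) (d(O, I) = I/(((O + O)*(I + (-2 + 0² - 3*0)))) + I/O = I/(((2*O)*(I + (-2 + 0 + 0)))) + I/O = I/(((2*O)*(I - 2))) + I/O = I/(((2*O)*(-2 + I))) + I/O = I/((2*O*(-2 + I))) + I/O = I*(1/(2*O*(-2 + I))) + I/O = I/(2*O*(-2 + I)) + I/O = I/O + I/(2*O*(-2 + I)))
d(-1*4*(-1), -51) - 1*(-1408) = (½)*(-51)*(-3 + 2*(-51))/((-1*4*(-1))*(-2 - 51)) - 1*(-1408) = (½)*(-51)*(-3 - 102)/(-4*(-1)*(-53)) + 1408 = (½)*(-51)*(-1/53)*(-105)/4 + 1408 = (½)*(-51)*(¼)*(-1/53)*(-105) + 1408 = -5355/424 + 1408 = 591637/424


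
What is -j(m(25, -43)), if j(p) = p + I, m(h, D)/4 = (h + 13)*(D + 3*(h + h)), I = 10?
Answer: -16274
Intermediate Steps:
m(h, D) = 4*(13 + h)*(D + 6*h) (m(h, D) = 4*((h + 13)*(D + 3*(h + h))) = 4*((13 + h)*(D + 3*(2*h))) = 4*((13 + h)*(D + 6*h)) = 4*(13 + h)*(D + 6*h))
j(p) = 10 + p (j(p) = p + 10 = 10 + p)
-j(m(25, -43)) = -(10 + (24*25**2 + 52*(-43) + 312*25 + 4*(-43)*25)) = -(10 + (24*625 - 2236 + 7800 - 4300)) = -(10 + (15000 - 2236 + 7800 - 4300)) = -(10 + 16264) = -1*16274 = -16274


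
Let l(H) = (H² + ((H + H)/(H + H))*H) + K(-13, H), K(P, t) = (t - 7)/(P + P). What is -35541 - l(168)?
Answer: -1662097/26 ≈ -63927.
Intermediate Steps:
K(P, t) = (-7 + t)/(2*P) (K(P, t) = (-7 + t)/((2*P)) = (-7 + t)*(1/(2*P)) = (-7 + t)/(2*P))
l(H) = 7/26 + H² + 25*H/26 (l(H) = (H² + ((H + H)/(H + H))*H) + (½)*(-7 + H)/(-13) = (H² + ((2*H)/((2*H)))*H) + (½)*(-1/13)*(-7 + H) = (H² + ((2*H)*(1/(2*H)))*H) + (7/26 - H/26) = (H² + 1*H) + (7/26 - H/26) = (H² + H) + (7/26 - H/26) = (H + H²) + (7/26 - H/26) = 7/26 + H² + 25*H/26)
-35541 - l(168) = -35541 - (7/26 + 168² + (25/26)*168) = -35541 - (7/26 + 28224 + 2100/13) = -35541 - 1*738031/26 = -35541 - 738031/26 = -1662097/26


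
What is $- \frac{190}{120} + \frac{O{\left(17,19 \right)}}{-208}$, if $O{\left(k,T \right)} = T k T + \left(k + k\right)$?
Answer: $- \frac{19501}{624} \approx -31.252$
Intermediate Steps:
$O{\left(k,T \right)} = 2 k + k T^{2}$ ($O{\left(k,T \right)} = k T^{2} + 2 k = 2 k + k T^{2}$)
$- \frac{190}{120} + \frac{O{\left(17,19 \right)}}{-208} = - \frac{190}{120} + \frac{17 \left(2 + 19^{2}\right)}{-208} = \left(-190\right) \frac{1}{120} + 17 \left(2 + 361\right) \left(- \frac{1}{208}\right) = - \frac{19}{12} + 17 \cdot 363 \left(- \frac{1}{208}\right) = - \frac{19}{12} + 6171 \left(- \frac{1}{208}\right) = - \frac{19}{12} - \frac{6171}{208} = - \frac{19501}{624}$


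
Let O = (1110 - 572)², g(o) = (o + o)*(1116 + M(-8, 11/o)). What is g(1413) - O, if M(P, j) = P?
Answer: 2841764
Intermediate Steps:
g(o) = 2216*o (g(o) = (o + o)*(1116 - 8) = (2*o)*1108 = 2216*o)
O = 289444 (O = 538² = 289444)
g(1413) - O = 2216*1413 - 1*289444 = 3131208 - 289444 = 2841764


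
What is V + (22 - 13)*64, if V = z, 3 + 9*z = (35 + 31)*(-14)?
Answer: 473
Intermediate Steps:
z = -103 (z = -⅓ + ((35 + 31)*(-14))/9 = -⅓ + (66*(-14))/9 = -⅓ + (⅑)*(-924) = -⅓ - 308/3 = -103)
V = -103
V + (22 - 13)*64 = -103 + (22 - 13)*64 = -103 + 9*64 = -103 + 576 = 473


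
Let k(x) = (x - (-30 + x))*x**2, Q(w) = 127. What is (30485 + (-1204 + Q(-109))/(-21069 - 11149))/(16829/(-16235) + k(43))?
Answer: 15945478111645/29013553291378 ≈ 0.54959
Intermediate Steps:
k(x) = 30*x**2 (k(x) = (x + (30 - x))*x**2 = 30*x**2)
(30485 + (-1204 + Q(-109))/(-21069 - 11149))/(16829/(-16235) + k(43)) = (30485 + (-1204 + 127)/(-21069 - 11149))/(16829/(-16235) + 30*43**2) = (30485 - 1077/(-32218))/(16829*(-1/16235) + 30*1849) = (30485 - 1077*(-1/32218))/(-16829/16235 + 55470) = (30485 + 1077/32218)/(900538621/16235) = (982166807/32218)*(16235/900538621) = 15945478111645/29013553291378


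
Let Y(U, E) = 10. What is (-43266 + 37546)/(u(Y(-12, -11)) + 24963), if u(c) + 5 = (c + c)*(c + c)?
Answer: -2860/12679 ≈ -0.22557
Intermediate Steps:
u(c) = -5 + 4*c² (u(c) = -5 + (c + c)*(c + c) = -5 + (2*c)*(2*c) = -5 + 4*c²)
(-43266 + 37546)/(u(Y(-12, -11)) + 24963) = (-43266 + 37546)/((-5 + 4*10²) + 24963) = -5720/((-5 + 4*100) + 24963) = -5720/((-5 + 400) + 24963) = -5720/(395 + 24963) = -5720/25358 = -5720*1/25358 = -2860/12679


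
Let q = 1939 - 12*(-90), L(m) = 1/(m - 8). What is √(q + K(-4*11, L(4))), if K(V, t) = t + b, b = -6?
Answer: 3*√1339/2 ≈ 54.889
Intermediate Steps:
L(m) = 1/(-8 + m)
q = 3019 (q = 1939 - 1*(-1080) = 1939 + 1080 = 3019)
K(V, t) = -6 + t (K(V, t) = t - 6 = -6 + t)
√(q + K(-4*11, L(4))) = √(3019 + (-6 + 1/(-8 + 4))) = √(3019 + (-6 + 1/(-4))) = √(3019 + (-6 - ¼)) = √(3019 - 25/4) = √(12051/4) = 3*√1339/2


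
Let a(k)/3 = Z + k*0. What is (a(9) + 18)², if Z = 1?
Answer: 441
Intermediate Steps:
a(k) = 3 (a(k) = 3*(1 + k*0) = 3*(1 + 0) = 3*1 = 3)
(a(9) + 18)² = (3 + 18)² = 21² = 441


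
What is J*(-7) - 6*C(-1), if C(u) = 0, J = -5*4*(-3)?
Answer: -420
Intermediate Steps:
J = 60 (J = -20*(-3) = 60)
J*(-7) - 6*C(-1) = 60*(-7) - 6*0 = -420 + 0 = -420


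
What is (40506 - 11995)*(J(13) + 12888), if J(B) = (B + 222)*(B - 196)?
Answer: -858665787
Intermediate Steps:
J(B) = (-196 + B)*(222 + B) (J(B) = (222 + B)*(-196 + B) = (-196 + B)*(222 + B))
(40506 - 11995)*(J(13) + 12888) = (40506 - 11995)*((-43512 + 13² + 26*13) + 12888) = 28511*((-43512 + 169 + 338) + 12888) = 28511*(-43005 + 12888) = 28511*(-30117) = -858665787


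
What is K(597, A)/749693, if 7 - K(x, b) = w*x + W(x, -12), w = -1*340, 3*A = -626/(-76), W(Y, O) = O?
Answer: 202999/749693 ≈ 0.27078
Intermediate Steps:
A = 313/114 (A = (-626/(-76))/3 = (-626*(-1/76))/3 = (1/3)*(313/38) = 313/114 ≈ 2.7456)
w = -340
K(x, b) = 19 + 340*x (K(x, b) = 7 - (-340*x - 12) = 7 - (-12 - 340*x) = 7 + (12 + 340*x) = 19 + 340*x)
K(597, A)/749693 = (19 + 340*597)/749693 = (19 + 202980)*(1/749693) = 202999*(1/749693) = 202999/749693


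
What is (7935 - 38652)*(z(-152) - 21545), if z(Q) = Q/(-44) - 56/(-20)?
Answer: 36388310427/55 ≈ 6.6161e+8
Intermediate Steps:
z(Q) = 14/5 - Q/44 (z(Q) = Q*(-1/44) - 56*(-1/20) = -Q/44 + 14/5 = 14/5 - Q/44)
(7935 - 38652)*(z(-152) - 21545) = (7935 - 38652)*((14/5 - 1/44*(-152)) - 21545) = -30717*((14/5 + 38/11) - 21545) = -30717*(344/55 - 21545) = -30717*(-1184631/55) = 36388310427/55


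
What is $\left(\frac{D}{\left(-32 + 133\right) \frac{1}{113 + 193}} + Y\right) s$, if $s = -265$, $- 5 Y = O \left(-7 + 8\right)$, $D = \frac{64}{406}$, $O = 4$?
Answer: $\frac{1751756}{20503} \approx 85.439$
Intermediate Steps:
$D = \frac{32}{203}$ ($D = 64 \cdot \frac{1}{406} = \frac{32}{203} \approx 0.15764$)
$Y = - \frac{4}{5}$ ($Y = - \frac{4 \left(-7 + 8\right)}{5} = - \frac{4 \cdot 1}{5} = \left(- \frac{1}{5}\right) 4 = - \frac{4}{5} \approx -0.8$)
$\left(\frac{D}{\left(-32 + 133\right) \frac{1}{113 + 193}} + Y\right) s = \left(\frac{32}{203 \frac{-32 + 133}{113 + 193}} - \frac{4}{5}\right) \left(-265\right) = \left(\frac{32}{203 \cdot \frac{101}{306}} - \frac{4}{5}\right) \left(-265\right) = \left(\frac{32}{203} \cdot \frac{306}{101} - \frac{4}{5}\right) \left(-265\right) = \left(\frac{9792}{20503} - \frac{4}{5}\right) \left(-265\right) = \left(- \frac{33052}{102515}\right) \left(-265\right) = \frac{1751756}{20503}$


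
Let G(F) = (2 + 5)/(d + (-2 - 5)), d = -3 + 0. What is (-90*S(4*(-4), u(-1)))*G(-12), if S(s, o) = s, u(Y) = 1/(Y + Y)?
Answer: -1008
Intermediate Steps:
u(Y) = 1/(2*Y)
d = -3
G(F) = -7/10 (G(F) = (2 + 5)/(-3 + (-2 - 5)) = 7/(-3 - 7) = 7/(-10) = 7*(-⅒) = -7/10)
(-90*S(4*(-4), u(-1)))*G(-12) = -360*(-4)*(-7/10) = -90*(-16)*(-7/10) = 1440*(-7/10) = -1008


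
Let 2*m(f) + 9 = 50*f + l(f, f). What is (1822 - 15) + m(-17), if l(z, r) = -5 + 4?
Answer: 1377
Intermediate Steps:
l(z, r) = -1
m(f) = -5 + 25*f (m(f) = -9/2 + (50*f - 1)/2 = -9/2 + (-1 + 50*f)/2 = -9/2 + (-1/2 + 25*f) = -5 + 25*f)
(1822 - 15) + m(-17) = (1822 - 15) + (-5 + 25*(-17)) = 1807 + (-5 - 425) = 1807 - 430 = 1377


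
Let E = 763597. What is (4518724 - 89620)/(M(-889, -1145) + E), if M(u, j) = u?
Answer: 369092/63559 ≈ 5.8071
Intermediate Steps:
(4518724 - 89620)/(M(-889, -1145) + E) = (4518724 - 89620)/(-889 + 763597) = 4429104/762708 = 4429104*(1/762708) = 369092/63559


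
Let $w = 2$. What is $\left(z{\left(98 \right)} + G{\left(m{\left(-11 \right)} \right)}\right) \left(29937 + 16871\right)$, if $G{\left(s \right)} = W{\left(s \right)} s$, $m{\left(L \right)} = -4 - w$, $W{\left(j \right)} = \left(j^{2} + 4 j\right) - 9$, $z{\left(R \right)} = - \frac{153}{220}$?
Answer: $- \frac{48130326}{55} \approx -8.751 \cdot 10^{5}$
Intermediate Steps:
$z{\left(R \right)} = - \frac{153}{220}$ ($z{\left(R \right)} = \left(-153\right) \frac{1}{220} = - \frac{153}{220}$)
$W{\left(j \right)} = -9 + j^{2} + 4 j$
$m{\left(L \right)} = -6$ ($m{\left(L \right)} = -4 - 2 = -6$)
$G{\left(s \right)} = s \left(-9 + s^{2} + 4 s\right)$ ($G{\left(s \right)} = \left(-9 + s^{2} + 4 s\right) s = s \left(-9 + s^{2} + 4 s\right)$)
$\left(z{\left(98 \right)} + G{\left(m{\left(-11 \right)} \right)}\right) \left(29937 + 16871\right) = \left(- \frac{153}{220} - 6 \left(-9 + \left(-6\right)^{2} + 4 \left(-6\right)\right)\right) \left(29937 + 16871\right) = \left(- \frac{153}{220} - 6 \left(-9 + 36 - 24\right)\right) 46808 = \left(- \frac{153}{220} - 18\right) 46808 = \left(- \frac{4113}{220}\right) 46808 = - \frac{48130326}{55}$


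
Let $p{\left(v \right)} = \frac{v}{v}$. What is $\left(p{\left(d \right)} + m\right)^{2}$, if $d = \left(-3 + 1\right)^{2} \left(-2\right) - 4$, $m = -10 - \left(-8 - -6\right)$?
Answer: $49$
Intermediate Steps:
$m = -8$ ($m = -10 - \left(-8 + 6\right) = -10 - -2 = -10 + 2 = -8$)
$d = -12$ ($d = \left(-2\right)^{2} \left(-2\right) - 4 = 4 \left(-2\right) - 4 = -8 - 4 = -12$)
$p{\left(v \right)} = 1$
$\left(p{\left(d \right)} + m\right)^{2} = \left(1 - 8\right)^{2} = \left(-7\right)^{2} = 49$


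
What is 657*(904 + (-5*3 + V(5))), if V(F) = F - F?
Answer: 584073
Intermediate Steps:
V(F) = 0
657*(904 + (-5*3 + V(5))) = 657*(904 + (-5*3 + 0)) = 657*(904 + (-15 + 0)) = 657*(904 - 15) = 657*889 = 584073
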